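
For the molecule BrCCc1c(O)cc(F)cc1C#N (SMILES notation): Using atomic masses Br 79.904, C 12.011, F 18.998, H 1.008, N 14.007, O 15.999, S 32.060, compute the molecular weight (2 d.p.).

244.06 g/mol

First, the molecular formula is C9H7BrFNO (counting implicit H from valence).
  Br: 1 × 79.904 = 79.904
  C: 9 × 12.011 = 108.099
  F: 1 × 18.998 = 18.998
  H: 7 × 1.008 = 7.056
  N: 1 × 14.007 = 14.007
  O: 1 × 15.999 = 15.999
Sum: 1×79.904 + 9×12.011 + 1×18.998 + 7×1.008 + 1×14.007 + 1×15.999 = 244.063 → 244.06 g/mol.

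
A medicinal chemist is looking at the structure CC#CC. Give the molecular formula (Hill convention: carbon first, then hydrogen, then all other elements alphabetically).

C4H6

Walk through each heavy atom and fill implicit hydrogens from standard valence (C 4, N 3, O 2, S 2, halogen 1):
  atom 1: C, bond orders sum to 1 (valence 4) → 3 H
  atom 2: C, bond orders sum to 4 (valence 4) → 0 H
  atom 3: C, bond orders sum to 4 (valence 4) → 0 H
  atom 4: C, bond orders sum to 1 (valence 4) → 3 H
Totals → C:4, H:6.
In Hill order: C4H6.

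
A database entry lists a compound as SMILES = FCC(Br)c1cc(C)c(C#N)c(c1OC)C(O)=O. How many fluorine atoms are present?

Scan the SMILES for F atoms (remember two-letter symbols like Cl and Br are single atoms).
Fluorine count: 1.

1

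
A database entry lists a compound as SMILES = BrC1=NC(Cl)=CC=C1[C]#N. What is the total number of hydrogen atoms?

Walk through each heavy atom and fill implicit hydrogens from standard valence (C 4, N 3, O 2, S 2, halogen 1):
  atom 1: Br (halogen, monovalent) → 0 H
  atom 2: C, bond orders sum to 4 (valence 4) → 0 H
  atom 3: N, bond orders sum to 3 (valence 3) → 0 H
  atom 4: C, bond orders sum to 4 (valence 4) → 0 H
  atom 5: Cl (halogen, monovalent) → 0 H
  atom 6: C, bond orders sum to 3 (valence 4) → 1 H
  atom 7: C, bond orders sum to 3 (valence 4) → 1 H
  atom 8: C, bond orders sum to 4 (valence 4) → 0 H
  atom 9: C with explicit H count 0
  atom 10: N, bond orders sum to 3 (valence 3) → 0 H
Total hydrogens: 2.

2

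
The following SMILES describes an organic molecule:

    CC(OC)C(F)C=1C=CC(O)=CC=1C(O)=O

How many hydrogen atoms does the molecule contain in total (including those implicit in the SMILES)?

Walk through each heavy atom and fill implicit hydrogens from standard valence (C 4, N 3, O 2, S 2, halogen 1):
  atom 1: C, bond orders sum to 1 (valence 4) → 3 H
  atom 2: C, bond orders sum to 3 (valence 4) → 1 H
  atom 3: O, bond orders sum to 2 (valence 2) → 0 H
  atom 4: C, bond orders sum to 1 (valence 4) → 3 H
  atom 5: C, bond orders sum to 3 (valence 4) → 1 H
  atom 6: F (halogen, monovalent) → 0 H
  atom 7: C, bond orders sum to 4 (valence 4) → 0 H
  atom 8: C, bond orders sum to 3 (valence 4) → 1 H
  atom 9: C, bond orders sum to 3 (valence 4) → 1 H
  atom 10: C, bond orders sum to 4 (valence 4) → 0 H
  atom 11: O, bond orders sum to 1 (valence 2) → 1 H
  atom 12: C, bond orders sum to 3 (valence 4) → 1 H
  atom 13: C, bond orders sum to 4 (valence 4) → 0 H
  atom 14: C, bond orders sum to 4 (valence 4) → 0 H
  atom 15: O, bond orders sum to 1 (valence 2) → 1 H
  atom 16: O, bond orders sum to 2 (valence 2) → 0 H
Total hydrogens: 13.

13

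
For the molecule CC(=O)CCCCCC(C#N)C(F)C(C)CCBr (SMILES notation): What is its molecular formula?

C14H23BrFNO

Walk through each heavy atom and fill implicit hydrogens from standard valence (C 4, N 3, O 2, S 2, halogen 1):
  atom 1: C, bond orders sum to 1 (valence 4) → 3 H
  atom 2: C, bond orders sum to 4 (valence 4) → 0 H
  atom 3: O, bond orders sum to 2 (valence 2) → 0 H
  atom 4: C, bond orders sum to 2 (valence 4) → 2 H
  atom 5: C, bond orders sum to 2 (valence 4) → 2 H
  atom 6: C, bond orders sum to 2 (valence 4) → 2 H
  atom 7: C, bond orders sum to 2 (valence 4) → 2 H
  atom 8: C, bond orders sum to 2 (valence 4) → 2 H
  atom 9: C, bond orders sum to 3 (valence 4) → 1 H
  atom 10: C, bond orders sum to 4 (valence 4) → 0 H
  atom 11: N, bond orders sum to 3 (valence 3) → 0 H
  atom 12: C, bond orders sum to 3 (valence 4) → 1 H
  atom 13: F (halogen, monovalent) → 0 H
  atom 14: C, bond orders sum to 3 (valence 4) → 1 H
  atom 15: C, bond orders sum to 1 (valence 4) → 3 H
  atom 16: C, bond orders sum to 2 (valence 4) → 2 H
  atom 17: C, bond orders sum to 2 (valence 4) → 2 H
  atom 18: Br (halogen, monovalent) → 0 H
Totals → C:14, H:23, Br:1, F:1, N:1, O:1.
In Hill order: C14H23BrFNO.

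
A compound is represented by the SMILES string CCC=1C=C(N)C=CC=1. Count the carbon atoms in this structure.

Count every carbon token in the SMILES (each C, including those in ring-closure positions and inside branches).
Carbon count: 8.

8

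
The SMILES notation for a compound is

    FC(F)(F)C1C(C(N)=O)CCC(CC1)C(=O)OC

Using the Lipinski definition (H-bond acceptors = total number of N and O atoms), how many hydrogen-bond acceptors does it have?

N atoms: 1; O atoms: 3.
Lipinski HBA = 1 + 3 = 4.

4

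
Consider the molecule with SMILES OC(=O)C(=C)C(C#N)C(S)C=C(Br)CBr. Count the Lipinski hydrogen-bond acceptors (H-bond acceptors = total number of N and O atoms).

3

N atoms: 1; O atoms: 2.
Lipinski HBA = 1 + 2 = 3.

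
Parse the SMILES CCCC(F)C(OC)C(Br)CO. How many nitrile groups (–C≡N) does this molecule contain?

Scan the SMILES for the nitrile motif — none present.
Groups that are present: 1 ether, 1 hydroxyl.

0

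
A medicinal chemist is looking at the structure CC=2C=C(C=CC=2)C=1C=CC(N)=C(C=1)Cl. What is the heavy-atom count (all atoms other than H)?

15

Every atom symbol written in the SMILES (organic subset) is one heavy atom; implicit H are not written.
Heavy atoms by element → C:13, Cl:1, N:1.
Total: 15.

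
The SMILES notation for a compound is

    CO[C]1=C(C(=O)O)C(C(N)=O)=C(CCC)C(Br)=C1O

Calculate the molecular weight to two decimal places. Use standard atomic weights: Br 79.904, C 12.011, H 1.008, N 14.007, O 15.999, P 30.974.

332.15 g/mol

First, the molecular formula is C12H14BrNO5 (counting implicit H from valence).
  Br: 1 × 79.904 = 79.904
  C: 12 × 12.011 = 144.132
  H: 14 × 1.008 = 14.112
  N: 1 × 14.007 = 14.007
  O: 5 × 15.999 = 79.995
Sum: 1×79.904 + 12×12.011 + 14×1.008 + 1×14.007 + 5×15.999 = 332.150 → 332.15 g/mol.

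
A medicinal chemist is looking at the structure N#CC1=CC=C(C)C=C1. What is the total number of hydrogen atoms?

7

Walk through each heavy atom and fill implicit hydrogens from standard valence (C 4, N 3, O 2, S 2, halogen 1):
  atom 1: N, bond orders sum to 3 (valence 3) → 0 H
  atom 2: C, bond orders sum to 4 (valence 4) → 0 H
  atom 3: C, bond orders sum to 4 (valence 4) → 0 H
  atom 4: C, bond orders sum to 3 (valence 4) → 1 H
  atom 5: C, bond orders sum to 3 (valence 4) → 1 H
  atom 6: C, bond orders sum to 4 (valence 4) → 0 H
  atom 7: C, bond orders sum to 1 (valence 4) → 3 H
  atom 8: C, bond orders sum to 3 (valence 4) → 1 H
  atom 9: C, bond orders sum to 3 (valence 4) → 1 H
Total hydrogens: 7.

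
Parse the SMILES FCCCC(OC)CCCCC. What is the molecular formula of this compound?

C10H21FO

Walk through each heavy atom and fill implicit hydrogens from standard valence (C 4, N 3, O 2, S 2, halogen 1):
  atom 1: F (halogen, monovalent) → 0 H
  atom 2: C, bond orders sum to 2 (valence 4) → 2 H
  atom 3: C, bond orders sum to 2 (valence 4) → 2 H
  atom 4: C, bond orders sum to 2 (valence 4) → 2 H
  atom 5: C, bond orders sum to 3 (valence 4) → 1 H
  atom 6: O, bond orders sum to 2 (valence 2) → 0 H
  atom 7: C, bond orders sum to 1 (valence 4) → 3 H
  atom 8: C, bond orders sum to 2 (valence 4) → 2 H
  atom 9: C, bond orders sum to 2 (valence 4) → 2 H
  atom 10: C, bond orders sum to 2 (valence 4) → 2 H
  atom 11: C, bond orders sum to 2 (valence 4) → 2 H
  atom 12: C, bond orders sum to 1 (valence 4) → 3 H
Totals → C:10, H:21, F:1, O:1.
In Hill order: C10H21FO.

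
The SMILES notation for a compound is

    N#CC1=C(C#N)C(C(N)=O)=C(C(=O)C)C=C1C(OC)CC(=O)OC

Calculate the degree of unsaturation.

Degree of unsaturation = (number of rings) + (number of π bonds).
Ring closures in the SMILES: 1.
π bonds: 6 double bonds (each 1 DoU), 2 triple bonds (each 2 DoU) → 10 DoU from unsaturation.
Total DoU = 1 + 10 = 11.

11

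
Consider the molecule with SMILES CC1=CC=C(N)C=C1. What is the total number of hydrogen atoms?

9

Walk through each heavy atom and fill implicit hydrogens from standard valence (C 4, N 3, O 2, S 2, halogen 1):
  atom 1: C, bond orders sum to 1 (valence 4) → 3 H
  atom 2: C, bond orders sum to 4 (valence 4) → 0 H
  atom 3: C, bond orders sum to 3 (valence 4) → 1 H
  atom 4: C, bond orders sum to 3 (valence 4) → 1 H
  atom 5: C, bond orders sum to 4 (valence 4) → 0 H
  atom 6: N, bond orders sum to 1 (valence 3) → 2 H
  atom 7: C, bond orders sum to 3 (valence 4) → 1 H
  atom 8: C, bond orders sum to 3 (valence 4) → 1 H
Total hydrogens: 9.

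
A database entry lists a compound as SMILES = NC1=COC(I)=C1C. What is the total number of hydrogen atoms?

6

Walk through each heavy atom and fill implicit hydrogens from standard valence (C 4, N 3, O 2, S 2, halogen 1):
  atom 1: N, bond orders sum to 1 (valence 3) → 2 H
  atom 2: C, bond orders sum to 4 (valence 4) → 0 H
  atom 3: C, bond orders sum to 3 (valence 4) → 1 H
  atom 4: O, bond orders sum to 2 (valence 2) → 0 H
  atom 5: C, bond orders sum to 4 (valence 4) → 0 H
  atom 6: I (halogen, monovalent) → 0 H
  atom 7: C, bond orders sum to 4 (valence 4) → 0 H
  atom 8: C, bond orders sum to 1 (valence 4) → 3 H
Total hydrogens: 6.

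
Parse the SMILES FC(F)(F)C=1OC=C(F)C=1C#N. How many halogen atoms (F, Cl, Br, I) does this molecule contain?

4

Halogen atoms appear at heavy-atom positions 1, 3, 4, 9 (4×F).
Other groups present: 1 nitrile.
Halogen count: 4.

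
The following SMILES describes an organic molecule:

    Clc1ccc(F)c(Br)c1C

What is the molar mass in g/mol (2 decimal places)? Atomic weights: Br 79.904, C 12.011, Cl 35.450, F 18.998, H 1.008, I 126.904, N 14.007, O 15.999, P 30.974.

223.47 g/mol

First, the molecular formula is C7H5BrClF (counting implicit H from valence).
  Br: 1 × 79.904 = 79.904
  C: 7 × 12.011 = 84.077
  Cl: 1 × 35.450 = 35.450
  F: 1 × 18.998 = 18.998
  H: 5 × 1.008 = 5.040
Sum: 1×79.904 + 7×12.011 + 1×35.450 + 1×18.998 + 5×1.008 = 223.469 → 223.47 g/mol.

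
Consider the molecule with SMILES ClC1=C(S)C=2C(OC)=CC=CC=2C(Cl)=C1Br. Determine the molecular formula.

C11H7BrCl2OS

Walk through each heavy atom and fill implicit hydrogens from standard valence (C 4, N 3, O 2, S 2, halogen 1):
  atom 1: Cl (halogen, monovalent) → 0 H
  atom 2: C, bond orders sum to 4 (valence 4) → 0 H
  atom 3: C, bond orders sum to 4 (valence 4) → 0 H
  atom 4: S, bond orders sum to 1 (valence 2) → 1 H
  atom 5: C, bond orders sum to 4 (valence 4) → 0 H
  atom 6: C, bond orders sum to 4 (valence 4) → 0 H
  atom 7: O, bond orders sum to 2 (valence 2) → 0 H
  atom 8: C, bond orders sum to 1 (valence 4) → 3 H
  atom 9: C, bond orders sum to 3 (valence 4) → 1 H
  atom 10: C, bond orders sum to 3 (valence 4) → 1 H
  atom 11: C, bond orders sum to 3 (valence 4) → 1 H
  atom 12: C, bond orders sum to 4 (valence 4) → 0 H
  atom 13: C, bond orders sum to 4 (valence 4) → 0 H
  atom 14: Cl (halogen, monovalent) → 0 H
  atom 15: C, bond orders sum to 4 (valence 4) → 0 H
  atom 16: Br (halogen, monovalent) → 0 H
Totals → C:11, H:7, Br:1, Cl:2, O:1, S:1.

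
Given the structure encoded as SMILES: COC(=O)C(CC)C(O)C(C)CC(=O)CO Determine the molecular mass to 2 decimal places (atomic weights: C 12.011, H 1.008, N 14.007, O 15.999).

232.28 g/mol

First, the molecular formula is C11H20O5 (counting implicit H from valence).
  C: 11 × 12.011 = 132.121
  H: 20 × 1.008 = 20.160
  O: 5 × 15.999 = 79.995
Sum: 11×12.011 + 20×1.008 + 5×15.999 = 232.276 → 232.28 g/mol.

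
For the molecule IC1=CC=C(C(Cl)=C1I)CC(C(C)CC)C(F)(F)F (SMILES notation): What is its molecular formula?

C13H14ClF3I2

Walk through each heavy atom and fill implicit hydrogens from standard valence (C 4, N 3, O 2, S 2, halogen 1):
  atom 1: I (halogen, monovalent) → 0 H
  atom 2: C, bond orders sum to 4 (valence 4) → 0 H
  atom 3: C, bond orders sum to 3 (valence 4) → 1 H
  atom 4: C, bond orders sum to 3 (valence 4) → 1 H
  atom 5: C, bond orders sum to 4 (valence 4) → 0 H
  atom 6: C, bond orders sum to 4 (valence 4) → 0 H
  atom 7: Cl (halogen, monovalent) → 0 H
  atom 8: C, bond orders sum to 4 (valence 4) → 0 H
  atom 9: I (halogen, monovalent) → 0 H
  atom 10: C, bond orders sum to 2 (valence 4) → 2 H
  atom 11: C, bond orders sum to 3 (valence 4) → 1 H
  atom 12: C, bond orders sum to 3 (valence 4) → 1 H
  atom 13: C, bond orders sum to 1 (valence 4) → 3 H
  atom 14: C, bond orders sum to 2 (valence 4) → 2 H
  atom 15: C, bond orders sum to 1 (valence 4) → 3 H
  atom 16: C, bond orders sum to 4 (valence 4) → 0 H
  atom 17: F (halogen, monovalent) → 0 H
  atom 18: F (halogen, monovalent) → 0 H
  atom 19: F (halogen, monovalent) → 0 H
Totals → C:13, H:14, Cl:1, F:3, I:2.
In Hill order: C13H14ClF3I2.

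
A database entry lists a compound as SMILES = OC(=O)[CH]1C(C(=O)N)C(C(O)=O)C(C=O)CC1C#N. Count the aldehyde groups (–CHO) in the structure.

1

The aldehyde motif appears at heavy-atom position 14 in the SMILES.
Other groups present: 1 amide, 2 carboxylic acid, 1 nitrile.
Aldehyde count: 1.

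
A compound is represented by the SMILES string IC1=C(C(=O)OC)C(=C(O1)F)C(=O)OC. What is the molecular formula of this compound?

C8H6FIO5

Walk through each heavy atom and fill implicit hydrogens from standard valence (C 4, N 3, O 2, S 2, halogen 1):
  atom 1: I (halogen, monovalent) → 0 H
  atom 2: C, bond orders sum to 4 (valence 4) → 0 H
  atom 3: C, bond orders sum to 4 (valence 4) → 0 H
  atom 4: C, bond orders sum to 4 (valence 4) → 0 H
  atom 5: O, bond orders sum to 2 (valence 2) → 0 H
  atom 6: O, bond orders sum to 2 (valence 2) → 0 H
  atom 7: C, bond orders sum to 1 (valence 4) → 3 H
  atom 8: C, bond orders sum to 4 (valence 4) → 0 H
  atom 9: C, bond orders sum to 4 (valence 4) → 0 H
  atom 10: O, bond orders sum to 2 (valence 2) → 0 H
  atom 11: F (halogen, monovalent) → 0 H
  atom 12: C, bond orders sum to 4 (valence 4) → 0 H
  atom 13: O, bond orders sum to 2 (valence 2) → 0 H
  atom 14: O, bond orders sum to 2 (valence 2) → 0 H
  atom 15: C, bond orders sum to 1 (valence 4) → 3 H
Totals → C:8, H:6, F:1, I:1, O:5.
In Hill order: C8H6FIO5.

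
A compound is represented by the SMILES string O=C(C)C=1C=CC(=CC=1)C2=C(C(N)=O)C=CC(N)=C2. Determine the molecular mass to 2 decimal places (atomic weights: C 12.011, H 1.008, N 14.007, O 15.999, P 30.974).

254.29 g/mol

First, the molecular formula is C15H14N2O2 (counting implicit H from valence).
  C: 15 × 12.011 = 180.165
  H: 14 × 1.008 = 14.112
  N: 2 × 14.007 = 28.014
  O: 2 × 15.999 = 31.998
Sum: 15×12.011 + 14×1.008 + 2×14.007 + 2×15.999 = 254.289 → 254.29 g/mol.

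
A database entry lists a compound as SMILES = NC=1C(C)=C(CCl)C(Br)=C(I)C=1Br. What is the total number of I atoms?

1

Scan the SMILES for I atoms (remember two-letter symbols like Cl and Br are single atoms).
Iodine count: 1.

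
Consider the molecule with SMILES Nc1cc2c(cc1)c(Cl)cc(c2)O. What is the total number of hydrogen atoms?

8

Walk through each heavy atom and fill implicit hydrogens from standard valence (C 4, N 3, O 2, S 2, halogen 1); for lowercase aromatic atoms, an aromatic c carries 1 H when it has two neighbours and 0 H with three, and aromatic n carries 0 H:
  atom 1: N, bond orders sum to 1 (valence 3) → 2 H
  atom 2: aromatic c, 3 neighbours → 0 H
  atom 3: aromatic c, 2 neighbours → 1 H
  atom 4: aromatic c, 3 neighbours → 0 H
  atom 5: aromatic c, 3 neighbours → 0 H
  atom 6: aromatic c, 2 neighbours → 1 H
  atom 7: aromatic c, 2 neighbours → 1 H
  atom 8: aromatic c, 3 neighbours → 0 H
  atom 9: Cl (halogen, monovalent) → 0 H
  atom 10: aromatic c, 2 neighbours → 1 H
  atom 11: aromatic c, 3 neighbours → 0 H
  atom 12: aromatic c, 2 neighbours → 1 H
  atom 13: O, bond orders sum to 1 (valence 2) → 1 H
Total hydrogens: 8.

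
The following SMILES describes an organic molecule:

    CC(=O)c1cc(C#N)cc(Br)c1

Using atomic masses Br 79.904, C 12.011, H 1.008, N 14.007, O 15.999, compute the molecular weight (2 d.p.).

224.06 g/mol

First, the molecular formula is C9H6BrNO (counting implicit H from valence).
  Br: 1 × 79.904 = 79.904
  C: 9 × 12.011 = 108.099
  H: 6 × 1.008 = 6.048
  N: 1 × 14.007 = 14.007
  O: 1 × 15.999 = 15.999
Sum: 1×79.904 + 9×12.011 + 6×1.008 + 1×14.007 + 1×15.999 = 224.057 → 224.06 g/mol.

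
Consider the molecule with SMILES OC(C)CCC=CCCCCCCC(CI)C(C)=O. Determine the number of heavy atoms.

19

Every atom symbol written in the SMILES (organic subset) is one heavy atom; implicit H are not written.
Heavy atoms by element → C:16, I:1, O:2.
Total: 19.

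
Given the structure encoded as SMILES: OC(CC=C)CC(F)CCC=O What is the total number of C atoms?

9

Count every carbon token in the SMILES (each C, including those in ring-closure positions and inside branches).
Carbon count: 9.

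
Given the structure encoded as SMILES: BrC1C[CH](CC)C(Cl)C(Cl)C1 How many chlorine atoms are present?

Scan the SMILES for Cl atoms (remember two-letter symbols like Cl and Br are single atoms).
Chlorine count: 2.

2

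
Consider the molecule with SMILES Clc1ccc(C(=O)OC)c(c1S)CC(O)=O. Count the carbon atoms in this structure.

10

Count every carbon token in the SMILES (each C, including those in ring-closure positions and inside branches).
Carbon count: 10.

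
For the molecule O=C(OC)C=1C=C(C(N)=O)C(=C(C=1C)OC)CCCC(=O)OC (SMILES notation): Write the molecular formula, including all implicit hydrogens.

C16H21NO6

Walk through each heavy atom and fill implicit hydrogens from standard valence (C 4, N 3, O 2, S 2, halogen 1):
  atom 1: O, bond orders sum to 2 (valence 2) → 0 H
  atom 2: C, bond orders sum to 4 (valence 4) → 0 H
  atom 3: O, bond orders sum to 2 (valence 2) → 0 H
  atom 4: C, bond orders sum to 1 (valence 4) → 3 H
  atom 5: C, bond orders sum to 4 (valence 4) → 0 H
  atom 6: C, bond orders sum to 3 (valence 4) → 1 H
  atom 7: C, bond orders sum to 4 (valence 4) → 0 H
  atom 8: C, bond orders sum to 4 (valence 4) → 0 H
  atom 9: N, bond orders sum to 1 (valence 3) → 2 H
  atom 10: O, bond orders sum to 2 (valence 2) → 0 H
  atom 11: C, bond orders sum to 4 (valence 4) → 0 H
  atom 12: C, bond orders sum to 4 (valence 4) → 0 H
  atom 13: C, bond orders sum to 4 (valence 4) → 0 H
  atom 14: C, bond orders sum to 1 (valence 4) → 3 H
  atom 15: O, bond orders sum to 2 (valence 2) → 0 H
  atom 16: C, bond orders sum to 1 (valence 4) → 3 H
  atom 17: C, bond orders sum to 2 (valence 4) → 2 H
  atom 18: C, bond orders sum to 2 (valence 4) → 2 H
  atom 19: C, bond orders sum to 2 (valence 4) → 2 H
  atom 20: C, bond orders sum to 4 (valence 4) → 0 H
  atom 21: O, bond orders sum to 2 (valence 2) → 0 H
  atom 22: O, bond orders sum to 2 (valence 2) → 0 H
  atom 23: C, bond orders sum to 1 (valence 4) → 3 H
Totals → C:16, H:21, N:1, O:6.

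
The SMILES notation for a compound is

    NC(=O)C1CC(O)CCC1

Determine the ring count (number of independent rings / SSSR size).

In SMILES, each pair of matching ring-closure digits denotes one ring-closing bond; the number of such bonds equals the number of independent rings.
Ring-closure bonds here: 1.

1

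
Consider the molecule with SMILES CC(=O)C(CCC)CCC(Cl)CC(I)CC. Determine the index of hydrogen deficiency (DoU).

1

Degree of unsaturation = (number of rings) + (number of π bonds).
Ring closures in the SMILES: 0.
π bonds: 1 double bond (each 1 DoU) → 1 DoU from unsaturation.
Total DoU = 0 + 1 = 1.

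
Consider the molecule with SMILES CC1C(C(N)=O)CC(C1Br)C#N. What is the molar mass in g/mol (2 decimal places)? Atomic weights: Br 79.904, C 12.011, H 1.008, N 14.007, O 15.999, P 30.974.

231.09 g/mol

First, the molecular formula is C8H11BrN2O (counting implicit H from valence).
  Br: 1 × 79.904 = 79.904
  C: 8 × 12.011 = 96.088
  H: 11 × 1.008 = 11.088
  N: 2 × 14.007 = 28.014
  O: 1 × 15.999 = 15.999
Sum: 1×79.904 + 8×12.011 + 11×1.008 + 2×14.007 + 1×15.999 = 231.093 → 231.09 g/mol.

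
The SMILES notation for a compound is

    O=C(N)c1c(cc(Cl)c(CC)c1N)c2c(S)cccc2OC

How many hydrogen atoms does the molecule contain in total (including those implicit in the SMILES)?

17

Walk through each heavy atom and fill implicit hydrogens from standard valence (C 4, N 3, O 2, S 2, halogen 1); for lowercase aromatic atoms, an aromatic c carries 1 H when it has two neighbours and 0 H with three, and aromatic n carries 0 H:
  atom 1: O, bond orders sum to 2 (valence 2) → 0 H
  atom 2: C, bond orders sum to 4 (valence 4) → 0 H
  atom 3: N, bond orders sum to 1 (valence 3) → 2 H
  atom 4: aromatic c, 3 neighbours → 0 H
  atom 5: aromatic c, 3 neighbours → 0 H
  atom 6: aromatic c, 2 neighbours → 1 H
  atom 7: aromatic c, 3 neighbours → 0 H
  atom 8: Cl (halogen, monovalent) → 0 H
  atom 9: aromatic c, 3 neighbours → 0 H
  atom 10: C, bond orders sum to 2 (valence 4) → 2 H
  atom 11: C, bond orders sum to 1 (valence 4) → 3 H
  atom 12: aromatic c, 3 neighbours → 0 H
  atom 13: N, bond orders sum to 1 (valence 3) → 2 H
  atom 14: aromatic c, 3 neighbours → 0 H
  atom 15: aromatic c, 3 neighbours → 0 H
  atom 16: S, bond orders sum to 1 (valence 2) → 1 H
  atom 17: aromatic c, 2 neighbours → 1 H
  atom 18: aromatic c, 2 neighbours → 1 H
  atom 19: aromatic c, 2 neighbours → 1 H
  atom 20: aromatic c, 3 neighbours → 0 H
  atom 21: O, bond orders sum to 2 (valence 2) → 0 H
  atom 22: C, bond orders sum to 1 (valence 4) → 3 H
Total hydrogens: 17.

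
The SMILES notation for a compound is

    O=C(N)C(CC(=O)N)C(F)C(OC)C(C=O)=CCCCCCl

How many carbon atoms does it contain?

Count every carbon token in the SMILES (each C, including those in ring-closure positions and inside branches).
Carbon count: 14.

14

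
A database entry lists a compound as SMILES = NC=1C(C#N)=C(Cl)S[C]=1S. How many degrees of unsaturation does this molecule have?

Molecular formula: C5H3ClN2S2.
DoU = (2C + 2 + N − H − X) / 2, where X is the halogen count and O/S are ignored.
    = (2·5 + 2 + 2 − 3 − 1) / 2 = 10 / 2 = 5.

5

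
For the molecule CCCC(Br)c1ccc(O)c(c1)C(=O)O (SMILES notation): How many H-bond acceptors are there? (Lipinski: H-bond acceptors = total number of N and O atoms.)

N atoms: 0; O atoms: 3.
Lipinski HBA = 0 + 3 = 3.

3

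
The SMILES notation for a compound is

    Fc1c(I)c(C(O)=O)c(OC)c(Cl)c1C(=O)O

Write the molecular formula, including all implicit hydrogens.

C9H5ClFIO5

Walk through each heavy atom and fill implicit hydrogens from standard valence (C 4, N 3, O 2, S 2, halogen 1); for lowercase aromatic atoms, an aromatic c carries 1 H when it has two neighbours and 0 H with three, and aromatic n carries 0 H:
  atom 1: F (halogen, monovalent) → 0 H
  atom 2: aromatic c, 3 neighbours → 0 H
  atom 3: aromatic c, 3 neighbours → 0 H
  atom 4: I (halogen, monovalent) → 0 H
  atom 5: aromatic c, 3 neighbours → 0 H
  atom 6: C, bond orders sum to 4 (valence 4) → 0 H
  atom 7: O, bond orders sum to 1 (valence 2) → 1 H
  atom 8: O, bond orders sum to 2 (valence 2) → 0 H
  atom 9: aromatic c, 3 neighbours → 0 H
  atom 10: O, bond orders sum to 2 (valence 2) → 0 H
  atom 11: C, bond orders sum to 1 (valence 4) → 3 H
  atom 12: aromatic c, 3 neighbours → 0 H
  atom 13: Cl (halogen, monovalent) → 0 H
  atom 14: aromatic c, 3 neighbours → 0 H
  atom 15: C, bond orders sum to 4 (valence 4) → 0 H
  atom 16: O, bond orders sum to 2 (valence 2) → 0 H
  atom 17: O, bond orders sum to 1 (valence 2) → 1 H
Totals → C:9, H:5, Cl:1, F:1, I:1, O:5.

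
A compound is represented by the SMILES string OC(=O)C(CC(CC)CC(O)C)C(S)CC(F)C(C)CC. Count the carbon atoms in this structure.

16

Count every carbon token in the SMILES (each C, including those in ring-closure positions and inside branches).
Carbon count: 16.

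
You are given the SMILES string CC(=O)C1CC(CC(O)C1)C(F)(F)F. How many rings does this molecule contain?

In SMILES, each pair of matching ring-closure digits denotes one ring-closing bond; the number of such bonds equals the number of independent rings.
Ring-closure bonds here: 1.

1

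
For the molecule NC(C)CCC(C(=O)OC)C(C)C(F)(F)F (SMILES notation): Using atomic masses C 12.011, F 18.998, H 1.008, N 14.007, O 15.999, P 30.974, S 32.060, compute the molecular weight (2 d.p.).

First, the molecular formula is C10H18F3NO2 (counting implicit H from valence).
  C: 10 × 12.011 = 120.110
  F: 3 × 18.998 = 56.994
  H: 18 × 1.008 = 18.144
  N: 1 × 14.007 = 14.007
  O: 2 × 15.999 = 31.998
Sum: 10×12.011 + 3×18.998 + 18×1.008 + 1×14.007 + 2×15.999 = 241.253 → 241.25 g/mol.

241.25 g/mol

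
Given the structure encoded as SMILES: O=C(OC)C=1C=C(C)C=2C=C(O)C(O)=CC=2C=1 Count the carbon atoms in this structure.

Count every carbon token in the SMILES (each C, including those in ring-closure positions and inside branches).
Carbon count: 13.

13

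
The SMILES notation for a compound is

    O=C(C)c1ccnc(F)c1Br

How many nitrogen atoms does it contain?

Scan the SMILES for N atoms (remember two-letter symbols like Cl and Br are single atoms).
Nitrogen count: 1.

1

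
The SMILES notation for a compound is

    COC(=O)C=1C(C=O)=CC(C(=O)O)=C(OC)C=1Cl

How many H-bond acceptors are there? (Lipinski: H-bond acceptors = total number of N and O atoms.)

6

N atoms: 0; O atoms: 6.
Lipinski HBA = 0 + 6 = 6.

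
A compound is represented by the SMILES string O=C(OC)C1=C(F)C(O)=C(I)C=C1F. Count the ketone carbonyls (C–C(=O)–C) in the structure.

0

Scan the SMILES for the ketone motif — none present.
Groups that are present: 1 ester, 1 hydroxyl.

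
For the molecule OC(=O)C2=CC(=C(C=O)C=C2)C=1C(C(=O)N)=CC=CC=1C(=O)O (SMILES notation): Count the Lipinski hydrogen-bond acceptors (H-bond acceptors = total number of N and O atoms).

7

N atoms: 1; O atoms: 6.
Lipinski HBA = 1 + 6 = 7.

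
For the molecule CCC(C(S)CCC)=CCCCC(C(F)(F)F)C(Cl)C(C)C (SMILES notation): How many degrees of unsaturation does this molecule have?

Molecular formula: C17H30ClF3S.
DoU = (2C + 2 + N − H − X) / 2, where X is the halogen count and O/S are ignored.
    = (2·17 + 2 + 0 − 30 − 4) / 2 = 2 / 2 = 1.

1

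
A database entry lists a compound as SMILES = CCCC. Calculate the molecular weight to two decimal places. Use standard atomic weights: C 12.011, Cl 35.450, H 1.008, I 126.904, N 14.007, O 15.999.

First, the molecular formula is C4H10 (counting implicit H from valence).
  C: 4 × 12.011 = 48.044
  H: 10 × 1.008 = 10.080
Sum: 4×12.011 + 10×1.008 = 58.124 → 58.12 g/mol.

58.12 g/mol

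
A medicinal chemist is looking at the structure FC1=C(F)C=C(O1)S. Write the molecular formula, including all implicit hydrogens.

C4H2F2OS

Walk through each heavy atom and fill implicit hydrogens from standard valence (C 4, N 3, O 2, S 2, halogen 1):
  atom 1: F (halogen, monovalent) → 0 H
  atom 2: C, bond orders sum to 4 (valence 4) → 0 H
  atom 3: C, bond orders sum to 4 (valence 4) → 0 H
  atom 4: F (halogen, monovalent) → 0 H
  atom 5: C, bond orders sum to 3 (valence 4) → 1 H
  atom 6: C, bond orders sum to 4 (valence 4) → 0 H
  atom 7: O, bond orders sum to 2 (valence 2) → 0 H
  atom 8: S, bond orders sum to 1 (valence 2) → 1 H
Totals → C:4, H:2, F:2, O:1, S:1.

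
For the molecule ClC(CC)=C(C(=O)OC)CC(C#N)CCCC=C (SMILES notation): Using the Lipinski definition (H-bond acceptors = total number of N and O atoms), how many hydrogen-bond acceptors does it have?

3

N atoms: 1; O atoms: 2.
Lipinski HBA = 1 + 2 = 3.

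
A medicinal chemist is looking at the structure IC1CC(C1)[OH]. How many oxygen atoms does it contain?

Scan the SMILES for O atoms (remember two-letter symbols like Cl and Br are single atoms).
Oxygen count: 1.

1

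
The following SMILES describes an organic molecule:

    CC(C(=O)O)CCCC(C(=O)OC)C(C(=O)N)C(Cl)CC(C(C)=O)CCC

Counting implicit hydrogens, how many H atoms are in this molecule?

32

Walk through each heavy atom and fill implicit hydrogens from standard valence (C 4, N 3, O 2, S 2, halogen 1):
  atom 1: C, bond orders sum to 1 (valence 4) → 3 H
  atom 2: C, bond orders sum to 3 (valence 4) → 1 H
  atom 3: C, bond orders sum to 4 (valence 4) → 0 H
  atom 4: O, bond orders sum to 2 (valence 2) → 0 H
  atom 5: O, bond orders sum to 1 (valence 2) → 1 H
  atom 6: C, bond orders sum to 2 (valence 4) → 2 H
  atom 7: C, bond orders sum to 2 (valence 4) → 2 H
  atom 8: C, bond orders sum to 2 (valence 4) → 2 H
  atom 9: C, bond orders sum to 3 (valence 4) → 1 H
  atom 10: C, bond orders sum to 4 (valence 4) → 0 H
  atom 11: O, bond orders sum to 2 (valence 2) → 0 H
  atom 12: O, bond orders sum to 2 (valence 2) → 0 H
  atom 13: C, bond orders sum to 1 (valence 4) → 3 H
  atom 14: C, bond orders sum to 3 (valence 4) → 1 H
  atom 15: C, bond orders sum to 4 (valence 4) → 0 H
  atom 16: O, bond orders sum to 2 (valence 2) → 0 H
  atom 17: N, bond orders sum to 1 (valence 3) → 2 H
  atom 18: C, bond orders sum to 3 (valence 4) → 1 H
  atom 19: Cl (halogen, monovalent) → 0 H
  atom 20: C, bond orders sum to 2 (valence 4) → 2 H
  atom 21: C, bond orders sum to 3 (valence 4) → 1 H
  atom 22: C, bond orders sum to 4 (valence 4) → 0 H
  atom 23: C, bond orders sum to 1 (valence 4) → 3 H
  atom 24: O, bond orders sum to 2 (valence 2) → 0 H
  atom 25: C, bond orders sum to 2 (valence 4) → 2 H
  atom 26: C, bond orders sum to 2 (valence 4) → 2 H
  atom 27: C, bond orders sum to 1 (valence 4) → 3 H
Total hydrogens: 32.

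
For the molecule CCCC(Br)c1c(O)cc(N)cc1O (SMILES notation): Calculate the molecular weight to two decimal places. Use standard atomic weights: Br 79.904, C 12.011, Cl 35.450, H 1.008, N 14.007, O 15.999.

260.13 g/mol

First, the molecular formula is C10H14BrNO2 (counting implicit H from valence).
  Br: 1 × 79.904 = 79.904
  C: 10 × 12.011 = 120.110
  H: 14 × 1.008 = 14.112
  N: 1 × 14.007 = 14.007
  O: 2 × 15.999 = 31.998
Sum: 1×79.904 + 10×12.011 + 14×1.008 + 1×14.007 + 2×15.999 = 260.131 → 260.13 g/mol.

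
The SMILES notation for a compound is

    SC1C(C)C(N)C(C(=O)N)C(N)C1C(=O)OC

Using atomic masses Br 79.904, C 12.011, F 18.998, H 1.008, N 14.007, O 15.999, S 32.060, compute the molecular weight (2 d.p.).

First, the molecular formula is C10H19N3O3S (counting implicit H from valence).
  C: 10 × 12.011 = 120.110
  H: 19 × 1.008 = 19.152
  N: 3 × 14.007 = 42.021
  O: 3 × 15.999 = 47.997
  S: 1 × 32.060 = 32.060
Sum: 10×12.011 + 19×1.008 + 3×14.007 + 3×15.999 + 1×32.060 = 261.340 → 261.34 g/mol.

261.34 g/mol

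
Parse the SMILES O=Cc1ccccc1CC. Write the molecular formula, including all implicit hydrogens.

Walk through each heavy atom and fill implicit hydrogens from standard valence (C 4, N 3, O 2, S 2, halogen 1); for lowercase aromatic atoms, an aromatic c carries 1 H when it has two neighbours and 0 H with three, and aromatic n carries 0 H:
  atom 1: O, bond orders sum to 2 (valence 2) → 0 H
  atom 2: C, bond orders sum to 3 (valence 4) → 1 H
  atom 3: aromatic c, 3 neighbours → 0 H
  atom 4: aromatic c, 2 neighbours → 1 H
  atom 5: aromatic c, 2 neighbours → 1 H
  atom 6: aromatic c, 2 neighbours → 1 H
  atom 7: aromatic c, 2 neighbours → 1 H
  atom 8: aromatic c, 3 neighbours → 0 H
  atom 9: C, bond orders sum to 2 (valence 4) → 2 H
  atom 10: C, bond orders sum to 1 (valence 4) → 3 H
Totals → C:9, H:10, O:1.

C9H10O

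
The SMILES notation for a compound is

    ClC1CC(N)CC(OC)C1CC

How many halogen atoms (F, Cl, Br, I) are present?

1

Halogen atoms appear at heavy-atom position 1 (1×Cl).
Other groups present: 1 ether, 1 primary amine.
Halogen count: 1.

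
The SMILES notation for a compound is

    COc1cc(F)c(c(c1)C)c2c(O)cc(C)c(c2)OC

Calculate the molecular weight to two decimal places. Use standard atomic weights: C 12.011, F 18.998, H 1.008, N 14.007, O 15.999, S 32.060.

276.31 g/mol

First, the molecular formula is C16H17FO3 (counting implicit H from valence).
  C: 16 × 12.011 = 192.176
  F: 1 × 18.998 = 18.998
  H: 17 × 1.008 = 17.136
  O: 3 × 15.999 = 47.997
Sum: 16×12.011 + 1×18.998 + 17×1.008 + 3×15.999 = 276.307 → 276.31 g/mol.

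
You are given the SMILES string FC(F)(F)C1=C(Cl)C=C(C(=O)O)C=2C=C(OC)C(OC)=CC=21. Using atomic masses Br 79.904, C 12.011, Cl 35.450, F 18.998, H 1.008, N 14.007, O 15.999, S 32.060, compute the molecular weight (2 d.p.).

First, the molecular formula is C14H10ClF3O4 (counting implicit H from valence).
  C: 14 × 12.011 = 168.154
  Cl: 1 × 35.450 = 35.450
  F: 3 × 18.998 = 56.994
  H: 10 × 1.008 = 10.080
  O: 4 × 15.999 = 63.996
Sum: 14×12.011 + 1×35.450 + 3×18.998 + 10×1.008 + 4×15.999 = 334.674 → 334.67 g/mol.

334.67 g/mol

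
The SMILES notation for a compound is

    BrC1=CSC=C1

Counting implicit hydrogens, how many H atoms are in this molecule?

Walk through each heavy atom and fill implicit hydrogens from standard valence (C 4, N 3, O 2, S 2, halogen 1):
  atom 1: Br (halogen, monovalent) → 0 H
  atom 2: C, bond orders sum to 4 (valence 4) → 0 H
  atom 3: C, bond orders sum to 3 (valence 4) → 1 H
  atom 4: S, bond orders sum to 2 (valence 2) → 0 H
  atom 5: C, bond orders sum to 3 (valence 4) → 1 H
  atom 6: C, bond orders sum to 3 (valence 4) → 1 H
Total hydrogens: 3.

3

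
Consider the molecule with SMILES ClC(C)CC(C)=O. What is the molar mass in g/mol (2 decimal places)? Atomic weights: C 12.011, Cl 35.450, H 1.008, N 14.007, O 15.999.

120.58 g/mol

First, the molecular formula is C5H9ClO (counting implicit H from valence).
  C: 5 × 12.011 = 60.055
  Cl: 1 × 35.450 = 35.450
  H: 9 × 1.008 = 9.072
  O: 1 × 15.999 = 15.999
Sum: 5×12.011 + 1×35.450 + 9×1.008 + 1×15.999 = 120.576 → 120.58 g/mol.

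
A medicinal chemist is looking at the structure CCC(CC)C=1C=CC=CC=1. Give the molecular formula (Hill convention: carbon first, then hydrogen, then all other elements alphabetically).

C11H16

Walk through each heavy atom and fill implicit hydrogens from standard valence (C 4, N 3, O 2, S 2, halogen 1):
  atom 1: C, bond orders sum to 1 (valence 4) → 3 H
  atom 2: C, bond orders sum to 2 (valence 4) → 2 H
  atom 3: C, bond orders sum to 3 (valence 4) → 1 H
  atom 4: C, bond orders sum to 2 (valence 4) → 2 H
  atom 5: C, bond orders sum to 1 (valence 4) → 3 H
  atom 6: C, bond orders sum to 4 (valence 4) → 0 H
  atom 7: C, bond orders sum to 3 (valence 4) → 1 H
  atom 8: C, bond orders sum to 3 (valence 4) → 1 H
  atom 9: C, bond orders sum to 3 (valence 4) → 1 H
  atom 10: C, bond orders sum to 3 (valence 4) → 1 H
  atom 11: C, bond orders sum to 3 (valence 4) → 1 H
Totals → C:11, H:16.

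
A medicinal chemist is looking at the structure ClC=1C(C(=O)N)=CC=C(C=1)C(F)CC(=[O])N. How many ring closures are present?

In SMILES, each pair of matching ring-closure digits denotes one ring-closing bond; the number of such bonds equals the number of independent rings.
Ring-closure bonds here: 1.

1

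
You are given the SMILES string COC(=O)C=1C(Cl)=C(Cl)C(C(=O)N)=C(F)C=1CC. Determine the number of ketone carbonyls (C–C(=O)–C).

0

Scan the SMILES for the ketone motif — none present.
Groups that are present: 1 amide, 1 ester.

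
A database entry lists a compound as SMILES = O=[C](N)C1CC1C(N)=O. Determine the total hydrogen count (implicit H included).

Walk through each heavy atom and fill implicit hydrogens from standard valence (C 4, N 3, O 2, S 2, halogen 1):
  atom 1: O, bond orders sum to 2 (valence 2) → 0 H
  atom 2: C with explicit H count 0
  atom 3: N, bond orders sum to 1 (valence 3) → 2 H
  atom 4: C, bond orders sum to 3 (valence 4) → 1 H
  atom 5: C, bond orders sum to 2 (valence 4) → 2 H
  atom 6: C, bond orders sum to 3 (valence 4) → 1 H
  atom 7: C, bond orders sum to 4 (valence 4) → 0 H
  atom 8: N, bond orders sum to 1 (valence 3) → 2 H
  atom 9: O, bond orders sum to 2 (valence 2) → 0 H
Total hydrogens: 8.

8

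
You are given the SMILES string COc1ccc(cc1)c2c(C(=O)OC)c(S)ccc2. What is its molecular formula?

C15H14O3S

Walk through each heavy atom and fill implicit hydrogens from standard valence (C 4, N 3, O 2, S 2, halogen 1); for lowercase aromatic atoms, an aromatic c carries 1 H when it has two neighbours and 0 H with three, and aromatic n carries 0 H:
  atom 1: C, bond orders sum to 1 (valence 4) → 3 H
  atom 2: O, bond orders sum to 2 (valence 2) → 0 H
  atom 3: aromatic c, 3 neighbours → 0 H
  atom 4: aromatic c, 2 neighbours → 1 H
  atom 5: aromatic c, 2 neighbours → 1 H
  atom 6: aromatic c, 3 neighbours → 0 H
  atom 7: aromatic c, 2 neighbours → 1 H
  atom 8: aromatic c, 2 neighbours → 1 H
  atom 9: aromatic c, 3 neighbours → 0 H
  atom 10: aromatic c, 3 neighbours → 0 H
  atom 11: C, bond orders sum to 4 (valence 4) → 0 H
  atom 12: O, bond orders sum to 2 (valence 2) → 0 H
  atom 13: O, bond orders sum to 2 (valence 2) → 0 H
  atom 14: C, bond orders sum to 1 (valence 4) → 3 H
  atom 15: aromatic c, 3 neighbours → 0 H
  atom 16: S, bond orders sum to 1 (valence 2) → 1 H
  atom 17: aromatic c, 2 neighbours → 1 H
  atom 18: aromatic c, 2 neighbours → 1 H
  atom 19: aromatic c, 2 neighbours → 1 H
Totals → C:15, H:14, O:3, S:1.
In Hill order: C15H14O3S.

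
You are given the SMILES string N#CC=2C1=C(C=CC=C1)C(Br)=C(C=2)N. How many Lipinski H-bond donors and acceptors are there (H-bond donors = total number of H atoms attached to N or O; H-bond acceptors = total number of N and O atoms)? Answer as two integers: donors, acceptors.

Donors: find every N or O and count the H atoms it carries.
  atom 1 (N): bond orders sum to 3 → 0 H
  atom 14 (N): bond orders sum to 1 → 2 H
Lipinski HBD = 2.
Acceptors: N atoms = 2, O atoms = 0 → HBA = 2.

2, 2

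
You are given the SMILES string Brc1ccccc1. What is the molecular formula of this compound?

Walk through each heavy atom and fill implicit hydrogens from standard valence (C 4, N 3, O 2, S 2, halogen 1); for lowercase aromatic atoms, an aromatic c carries 1 H when it has two neighbours and 0 H with three, and aromatic n carries 0 H:
  atom 1: Br (halogen, monovalent) → 0 H
  atom 2: aromatic c, 3 neighbours → 0 H
  atom 3: aromatic c, 2 neighbours → 1 H
  atom 4: aromatic c, 2 neighbours → 1 H
  atom 5: aromatic c, 2 neighbours → 1 H
  atom 6: aromatic c, 2 neighbours → 1 H
  atom 7: aromatic c, 2 neighbours → 1 H
Totals → C:6, H:5, Br:1.
In Hill order: C6H5Br.

C6H5Br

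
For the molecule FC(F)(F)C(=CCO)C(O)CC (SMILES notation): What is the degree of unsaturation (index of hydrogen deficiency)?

Degree of unsaturation = (number of rings) + (number of π bonds).
Ring closures in the SMILES: 0.
π bonds: 1 double bond (each 1 DoU) → 1 DoU from unsaturation.
Total DoU = 0 + 1 = 1.

1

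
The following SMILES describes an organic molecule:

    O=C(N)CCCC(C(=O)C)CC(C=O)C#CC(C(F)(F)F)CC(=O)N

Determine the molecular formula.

C16H21F3N2O4

Walk through each heavy atom and fill implicit hydrogens from standard valence (C 4, N 3, O 2, S 2, halogen 1):
  atom 1: O, bond orders sum to 2 (valence 2) → 0 H
  atom 2: C, bond orders sum to 4 (valence 4) → 0 H
  atom 3: N, bond orders sum to 1 (valence 3) → 2 H
  atom 4: C, bond orders sum to 2 (valence 4) → 2 H
  atom 5: C, bond orders sum to 2 (valence 4) → 2 H
  atom 6: C, bond orders sum to 2 (valence 4) → 2 H
  atom 7: C, bond orders sum to 3 (valence 4) → 1 H
  atom 8: C, bond orders sum to 4 (valence 4) → 0 H
  atom 9: O, bond orders sum to 2 (valence 2) → 0 H
  atom 10: C, bond orders sum to 1 (valence 4) → 3 H
  atom 11: C, bond orders sum to 2 (valence 4) → 2 H
  atom 12: C, bond orders sum to 3 (valence 4) → 1 H
  atom 13: C, bond orders sum to 3 (valence 4) → 1 H
  atom 14: O, bond orders sum to 2 (valence 2) → 0 H
  atom 15: C, bond orders sum to 4 (valence 4) → 0 H
  atom 16: C, bond orders sum to 4 (valence 4) → 0 H
  atom 17: C, bond orders sum to 3 (valence 4) → 1 H
  atom 18: C, bond orders sum to 4 (valence 4) → 0 H
  atom 19: F (halogen, monovalent) → 0 H
  atom 20: F (halogen, monovalent) → 0 H
  atom 21: F (halogen, monovalent) → 0 H
  atom 22: C, bond orders sum to 2 (valence 4) → 2 H
  atom 23: C, bond orders sum to 4 (valence 4) → 0 H
  atom 24: O, bond orders sum to 2 (valence 2) → 0 H
  atom 25: N, bond orders sum to 1 (valence 3) → 2 H
Totals → C:16, H:21, F:3, N:2, O:4.
In Hill order: C16H21F3N2O4.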